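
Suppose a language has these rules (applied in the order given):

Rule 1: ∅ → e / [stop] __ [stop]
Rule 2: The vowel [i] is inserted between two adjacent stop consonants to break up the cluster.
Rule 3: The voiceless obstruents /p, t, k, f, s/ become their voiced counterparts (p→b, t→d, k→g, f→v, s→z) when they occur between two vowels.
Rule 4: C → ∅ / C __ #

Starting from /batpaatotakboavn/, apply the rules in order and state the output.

Rule 1 (stop-cluster e-epenthesis): /t/ and /p/ form a stop–stop cluster, so [e] is inserted between them. /k/ and /b/ form a stop–stop cluster, so [e] is inserted between them. /batpaatotakboavn/ → batepaatotakeboavn.
Rule 2 (stop-cluster i-epenthesis): no segment meets the environment; /batepaatotakeboavn/ is unchanged.
Rule 3 (intervocalic voicing): /t/ is a voiceless obstruent between vowels /a/ and /e/, so it voices to [d]. /p/ is a voiceless obstruent between vowels /e/ and /a/, so it voices to [b]. /t/ is a voiceless obstruent between vowels /a/ and /o/, so it voices to [d]. /t/ is a voiceless obstruent between vowels /o/ and /a/, so it voices to [d]. /k/ is a voiceless obstruent between vowels /a/ and /e/, so it voices to [g]. /batepaatotakeboavn/ → badebaadodageboavn.
Rule 4 (final cluster simplification): /n/ is the second consonant of a word-final cluster /vn/, so it deletes. /badebaadodageboavn/ → badebaadodageboav.

badebaadodageboav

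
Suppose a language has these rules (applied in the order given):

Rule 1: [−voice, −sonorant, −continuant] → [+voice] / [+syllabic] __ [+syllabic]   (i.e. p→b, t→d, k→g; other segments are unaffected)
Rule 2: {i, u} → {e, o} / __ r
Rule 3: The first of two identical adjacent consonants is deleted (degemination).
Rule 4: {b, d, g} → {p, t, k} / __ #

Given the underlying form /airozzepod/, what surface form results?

aerozebot

Rule 1 (intervocalic voicing): /p/ is a voiceless stop between vowels /e/ and /o/, so it voices to [b]. /airozzepod/ → airozzebod.
Rule 2 (pre-rhotic lowering): /i/ is a high vowel immediately before /r/, so it lowers to [e]. /airozzebod/ → aerozzebod.
Rule 3 (degemination): /zz/ is a geminate; the first /z/ deletes. /aerozzebod/ → aerozebod.
Rule 4 (final devoicing): /d/ is a voiced stop in word-final position, so it devoices to [t]. /aerozebod/ → aerozebot.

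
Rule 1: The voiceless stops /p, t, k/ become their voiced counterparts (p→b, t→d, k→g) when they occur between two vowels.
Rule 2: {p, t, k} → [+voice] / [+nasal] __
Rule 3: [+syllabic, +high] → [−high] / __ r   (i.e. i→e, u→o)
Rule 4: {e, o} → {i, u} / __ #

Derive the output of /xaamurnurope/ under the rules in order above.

Rule 1 (intervocalic voicing): /p/ is a voiceless stop between vowels /o/ and /e/, so it voices to [b]. /xaamurnurope/ → xaamurnurobe.
Rule 2 (post-nasal voicing): no segment meets the environment; /xaamurnurobe/ is unchanged.
Rule 3 (pre-rhotic lowering): /u/ is a high vowel immediately before /r/, so it lowers to [o]. /u/ is a high vowel immediately before /r/, so it lowers to [o]. /xaamurnurobe/ → xaamornorobe.
Rule 4 (final vowel raising): /e/ is a mid vowel in word-final position, so it raises to [i]. /xaamornorobe/ → xaamornorobi.

xaamornorobi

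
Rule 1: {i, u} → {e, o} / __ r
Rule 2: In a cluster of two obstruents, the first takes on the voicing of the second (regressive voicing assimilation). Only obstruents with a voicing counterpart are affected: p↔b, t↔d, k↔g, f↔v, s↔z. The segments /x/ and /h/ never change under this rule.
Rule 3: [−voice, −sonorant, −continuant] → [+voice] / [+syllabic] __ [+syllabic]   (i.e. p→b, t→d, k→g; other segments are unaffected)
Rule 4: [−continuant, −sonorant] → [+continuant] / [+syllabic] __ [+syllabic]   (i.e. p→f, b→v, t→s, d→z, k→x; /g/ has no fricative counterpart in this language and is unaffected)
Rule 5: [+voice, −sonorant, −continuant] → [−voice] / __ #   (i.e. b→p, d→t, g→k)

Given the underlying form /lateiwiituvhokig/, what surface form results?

Rule 1 (pre-rhotic lowering): no segment meets the environment; /lateiwiituvhokig/ is unchanged.
Rule 2 (regressive voicing assimilation): /v/ precedes the voiceless obstruent /h/, so it devoices to [f] by assimilation. /lateiwiituvhokig/ → lateiwiitufhokig.
Rule 3 (intervocalic voicing): /t/ is a voiceless stop between vowels /a/ and /e/, so it voices to [d]. /t/ is a voiceless stop between vowels /i/ and /u/, so it voices to [d]. /k/ is a voiceless stop between vowels /o/ and /i/, so it voices to [g]. /lateiwiitufhokig/ → ladeiwiidufhogig.
Rule 4 (intervocalic spirantization): /d/ is a stop between vowels /a/ and /e/, so it spirantizes to the fricative [z]. /d/ is a stop between vowels /i/ and /u/, so it spirantizes to the fricative [z]. /ladeiwiidufhogig/ → lazeiwiizufhogig.
Rule 5 (final devoicing): /g/ is a voiced stop in word-final position, so it devoices to [k]. /lazeiwiizufhogig/ → lazeiwiizufhogik.

lazeiwiizufhogik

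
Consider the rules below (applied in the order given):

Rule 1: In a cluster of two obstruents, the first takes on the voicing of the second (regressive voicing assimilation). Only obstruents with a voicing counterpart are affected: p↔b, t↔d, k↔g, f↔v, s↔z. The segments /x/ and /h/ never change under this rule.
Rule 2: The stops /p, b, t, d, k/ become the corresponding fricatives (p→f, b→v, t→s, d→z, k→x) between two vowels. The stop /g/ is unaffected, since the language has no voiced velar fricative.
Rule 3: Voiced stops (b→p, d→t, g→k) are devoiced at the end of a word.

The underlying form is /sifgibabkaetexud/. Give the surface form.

sivgivapkaesexut

Rule 1 (regressive voicing assimilation): /f/ precedes the voiced obstruent /g/, so it voices to [v] by assimilation. /b/ precedes the voiceless obstruent /k/, so it devoices to [p] by assimilation. /sifgibabkaetexud/ → sivgibapkaetexud.
Rule 2 (intervocalic spirantization): /b/ is a stop between vowels /i/ and /a/, so it spirantizes to the fricative [v]. /t/ is a stop between vowels /e/ and /e/, so it spirantizes to the fricative [s]. /sivgibapkaetexud/ → sivgivapkaesexud.
Rule 3 (final devoicing): /d/ is a voiced stop in word-final position, so it devoices to [t]. /sivgivapkaesexud/ → sivgivapkaesexut.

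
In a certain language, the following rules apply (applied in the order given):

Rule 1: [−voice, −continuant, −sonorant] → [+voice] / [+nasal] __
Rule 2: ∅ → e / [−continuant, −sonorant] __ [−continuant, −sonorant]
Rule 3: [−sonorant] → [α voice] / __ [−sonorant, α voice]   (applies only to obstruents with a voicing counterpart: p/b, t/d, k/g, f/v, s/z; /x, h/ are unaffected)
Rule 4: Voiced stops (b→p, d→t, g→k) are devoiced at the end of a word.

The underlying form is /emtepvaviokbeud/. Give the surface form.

Rule 1 (post-nasal voicing): /t/ is a voiceless stop immediately after the nasal /m/, so it voices to [d]. /emtepvaviokbeud/ → emdepvaviokbeud.
Rule 2 (stop-cluster e-epenthesis): /k/ and /b/ form a stop–stop cluster, so [e] is inserted between them. /emdepvaviokbeud/ → emdepvaviokebeud.
Rule 3 (regressive voicing assimilation): /p/ precedes the voiced obstruent /v/, so it voices to [b] by assimilation. /emdepvaviokebeud/ → emdebvaviokebeud.
Rule 4 (final devoicing): /d/ is a voiced stop in word-final position, so it devoices to [t]. /emdebvaviokebeud/ → emdebvaviokebeut.

emdebvaviokebeut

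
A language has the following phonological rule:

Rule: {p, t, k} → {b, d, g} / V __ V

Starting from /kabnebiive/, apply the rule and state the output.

kabnebiive

No segment of /kabnebiive/ meets the structural description of the rule, so the form surfaces unchanged.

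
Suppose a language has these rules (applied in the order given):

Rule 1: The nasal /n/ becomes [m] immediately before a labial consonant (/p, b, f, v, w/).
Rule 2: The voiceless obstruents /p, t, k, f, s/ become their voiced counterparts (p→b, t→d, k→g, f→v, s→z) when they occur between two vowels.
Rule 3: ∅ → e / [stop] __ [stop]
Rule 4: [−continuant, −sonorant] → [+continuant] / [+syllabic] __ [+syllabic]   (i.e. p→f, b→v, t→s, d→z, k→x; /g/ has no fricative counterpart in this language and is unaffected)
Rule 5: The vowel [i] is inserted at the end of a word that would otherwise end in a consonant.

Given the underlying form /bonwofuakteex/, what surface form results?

bomwovuaxeseexi

Rule 1 (nasal place assimilation): /n/ precedes the labial consonant /w/, so it assimilates in place to [m]. /bonwofuakteex/ → bomwofuakteex.
Rule 2 (intervocalic voicing): /f/ is a voiceless obstruent between vowels /o/ and /u/, so it voices to [v]. /bomwofuakteex/ → bomwovuakteex.
Rule 3 (stop-cluster e-epenthesis): /k/ and /t/ form a stop–stop cluster, so [e] is inserted between them. /bomwovuakteex/ → bomwovuaketeex.
Rule 4 (intervocalic spirantization): /k/ is a stop between vowels /a/ and /e/, so it spirantizes to the fricative [x]. /t/ is a stop between vowels /e/ and /e/, so it spirantizes to the fricative [s]. /bomwovuaketeex/ → bomwovuaxeseex.
Rule 5 (final i-epenthesis): the form ends in the consonant /x/, so [i] is inserted word-finally. /bomwovuaxeseex/ → bomwovuaxeseexi.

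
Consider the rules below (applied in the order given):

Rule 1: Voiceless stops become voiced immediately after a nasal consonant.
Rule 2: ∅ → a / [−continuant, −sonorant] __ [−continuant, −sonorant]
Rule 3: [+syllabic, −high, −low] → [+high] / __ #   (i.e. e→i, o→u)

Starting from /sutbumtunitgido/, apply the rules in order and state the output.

Rule 1 (post-nasal voicing): /t/ is a voiceless stop immediately after the nasal /m/, so it voices to [d]. /sutbumtunitgido/ → sutbumdunitgido.
Rule 2 (stop-cluster a-epenthesis): /t/ and /b/ form a stop–stop cluster, so [a] is inserted between them. /t/ and /g/ form a stop–stop cluster, so [a] is inserted between them. /sutbumdunitgido/ → sutabumdunitagido.
Rule 3 (final vowel raising): /o/ is a mid vowel in word-final position, so it raises to [u]. /sutabumdunitagido/ → sutabumdunitagidu.

sutabumdunitagidu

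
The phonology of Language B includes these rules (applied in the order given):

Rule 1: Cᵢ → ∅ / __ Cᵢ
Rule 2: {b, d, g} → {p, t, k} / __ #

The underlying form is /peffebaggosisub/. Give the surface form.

Rule 1 (degemination): /ff/ is a geminate; the first /f/ deletes. /gg/ is a geminate; the first /g/ deletes. /peffebaggosisub/ → pefebagosisub.
Rule 2 (final devoicing): /b/ is a voiced stop in word-final position, so it devoices to [p]. /pefebagosisub/ → pefebagosisup.

pefebagosisup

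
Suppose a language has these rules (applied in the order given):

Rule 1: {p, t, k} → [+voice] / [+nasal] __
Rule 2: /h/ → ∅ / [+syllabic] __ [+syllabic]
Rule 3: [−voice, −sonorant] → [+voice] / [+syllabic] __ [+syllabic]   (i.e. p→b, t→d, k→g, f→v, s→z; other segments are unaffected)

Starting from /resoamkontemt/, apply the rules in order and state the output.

Rule 1 (post-nasal voicing): /k/ is a voiceless stop immediately after the nasal /m/, so it voices to [g]. /t/ is a voiceless stop immediately after the nasal /n/, so it voices to [d]. /t/ is a voiceless stop immediately after the nasal /m/, so it voices to [d]. /resoamkontemt/ → resoamgondemd.
Rule 2 (intervocalic h-deletion): no segment meets the environment; /resoamgondemd/ is unchanged.
Rule 3 (intervocalic voicing): /s/ is a voiceless obstruent between vowels /e/ and /o/, so it voices to [z]. /resoamgondemd/ → rezoamgondemd.

rezoamgondemd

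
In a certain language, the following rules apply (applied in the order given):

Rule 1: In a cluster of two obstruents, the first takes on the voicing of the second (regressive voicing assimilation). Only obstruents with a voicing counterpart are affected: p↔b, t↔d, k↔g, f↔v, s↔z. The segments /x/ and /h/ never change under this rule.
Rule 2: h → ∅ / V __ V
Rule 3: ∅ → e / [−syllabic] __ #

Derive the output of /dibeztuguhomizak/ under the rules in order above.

dibestuguomizake

Rule 1 (regressive voicing assimilation): /z/ precedes the voiceless obstruent /t/, so it devoices to [s] by assimilation. /dibeztuguhomizak/ → dibestuguhomizak.
Rule 2 (intervocalic h-deletion): /h/ occurs between vowels /u/ and /o/, so it deletes. /dibestuguhomizak/ → dibestuguomizak.
Rule 3 (final e-epenthesis): the form ends in the consonant /k/, so [e] is inserted word-finally. /dibestuguomizak/ → dibestuguomizake.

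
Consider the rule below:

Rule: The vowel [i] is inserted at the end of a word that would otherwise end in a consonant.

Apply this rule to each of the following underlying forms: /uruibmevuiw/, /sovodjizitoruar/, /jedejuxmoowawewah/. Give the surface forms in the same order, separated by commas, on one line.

/uruibmevuiw/: the form ends in the consonant /w/, so [i] is inserted word-finally. → [uruibmevuiwi].
/sovodjizitoruar/: the form ends in the consonant /r/, so [i] is inserted word-finally. → [sovodjizitoruari].
/jedejuxmoowawewah/: the form ends in the consonant /h/, so [i] is inserted word-finally. → [jedejuxmoowawewahi].

uruibmevuiwi, sovodjizitoruari, jedejuxmoowawewahi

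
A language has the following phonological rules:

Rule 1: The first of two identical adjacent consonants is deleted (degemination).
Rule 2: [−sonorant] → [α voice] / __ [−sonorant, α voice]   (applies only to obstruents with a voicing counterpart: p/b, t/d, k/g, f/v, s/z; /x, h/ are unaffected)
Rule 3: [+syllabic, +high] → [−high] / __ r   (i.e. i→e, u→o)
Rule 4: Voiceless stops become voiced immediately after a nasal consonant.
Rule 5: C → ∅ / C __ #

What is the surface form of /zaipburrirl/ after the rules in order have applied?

Rule 1 (degemination): /rr/ is a geminate; the first /r/ deletes. /zaipburrirl/ → zaipburirl.
Rule 2 (regressive voicing assimilation): /p/ precedes the voiced obstruent /b/, so it voices to [b] by assimilation. /zaipburirl/ → zaibburirl.
Rule 3 (pre-rhotic lowering): /u/ is a high vowel immediately before /r/, so it lowers to [o]. /i/ is a high vowel immediately before /r/, so it lowers to [e]. /zaibburirl/ → zaibborerl.
Rule 4 (post-nasal voicing): no segment meets the environment; /zaibborerl/ is unchanged.
Rule 5 (final cluster simplification): /l/ is the second consonant of a word-final cluster /rl/, so it deletes. /zaibborerl/ → zaibborer.

zaibborer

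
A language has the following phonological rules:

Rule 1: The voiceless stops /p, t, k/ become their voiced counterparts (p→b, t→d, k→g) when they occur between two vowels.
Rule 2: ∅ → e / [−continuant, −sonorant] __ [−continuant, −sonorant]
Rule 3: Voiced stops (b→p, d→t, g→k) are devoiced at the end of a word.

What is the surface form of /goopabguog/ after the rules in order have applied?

goobabeguok

Rule 1 (intervocalic voicing): /p/ is a voiceless stop between vowels /o/ and /a/, so it voices to [b]. /goopabguog/ → goobabguog.
Rule 2 (stop-cluster e-epenthesis): /b/ and /g/ form a stop–stop cluster, so [e] is inserted between them. /goobabguog/ → goobabeguog.
Rule 3 (final devoicing): /g/ is a voiced stop in word-final position, so it devoices to [k]. /goobabeguog/ → goobabeguok.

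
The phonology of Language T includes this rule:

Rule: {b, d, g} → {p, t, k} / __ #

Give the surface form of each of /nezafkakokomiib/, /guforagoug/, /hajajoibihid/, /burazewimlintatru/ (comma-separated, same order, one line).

nezafkakokomiip, guforagouk, hajajoibihit, burazewimlintatru

/nezafkakokomiib/: /b/ is a voiced stop in word-final position, so it devoices to [p]. → [nezafkakokomiip].
/guforagoug/: /g/ is a voiced stop in word-final position, so it devoices to [k]. → [guforagouk].
/hajajoibihid/: /d/ is a voiced stop in word-final position, so it devoices to [t]. → [hajajoibihit].
/burazewimlintatru/: the rule's environment is not met; surfaces unchanged as [burazewimlintatru].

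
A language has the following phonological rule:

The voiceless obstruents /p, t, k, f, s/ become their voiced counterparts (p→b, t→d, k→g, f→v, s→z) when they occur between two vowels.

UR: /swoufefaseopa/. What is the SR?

swouvevazeoba

/f/ is a voiceless obstruent between vowels /u/ and /e/, so it voices to [v].
/f/ is a voiceless obstruent between vowels /e/ and /a/, so it voices to [v].
/s/ is a voiceless obstruent between vowels /a/ and /e/, so it voices to [z].
/p/ is a voiceless obstruent between vowels /o/ and /a/, so it voices to [b].
The other instance of /s/ does not occur in the required environment and remains unchanged.
Surface form: [swouvevazeoba].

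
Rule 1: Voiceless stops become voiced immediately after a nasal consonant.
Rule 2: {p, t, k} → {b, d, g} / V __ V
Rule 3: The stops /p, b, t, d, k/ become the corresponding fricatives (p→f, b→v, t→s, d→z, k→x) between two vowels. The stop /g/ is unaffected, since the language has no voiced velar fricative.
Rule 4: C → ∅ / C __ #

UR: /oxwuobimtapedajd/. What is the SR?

oxwuovimdavezaj

Rule 1 (post-nasal voicing): /t/ is a voiceless stop immediately after the nasal /m/, so it voices to [d]. /oxwuobimtapedajd/ → oxwuobimdapedajd.
Rule 2 (intervocalic voicing): /p/ is a voiceless stop between vowels /a/ and /e/, so it voices to [b]. /oxwuobimdapedajd/ → oxwuobimdabedajd.
Rule 3 (intervocalic spirantization): /b/ is a stop between vowels /o/ and /i/, so it spirantizes to the fricative [v]. /b/ is a stop between vowels /a/ and /e/, so it spirantizes to the fricative [v]. /d/ is a stop between vowels /e/ and /a/, so it spirantizes to the fricative [z]. /oxwuobimdabedajd/ → oxwuovimdavezajd.
Rule 4 (final cluster simplification): /d/ is the second consonant of a word-final cluster /jd/, so it deletes. /oxwuovimdavezajd/ → oxwuovimdavezaj.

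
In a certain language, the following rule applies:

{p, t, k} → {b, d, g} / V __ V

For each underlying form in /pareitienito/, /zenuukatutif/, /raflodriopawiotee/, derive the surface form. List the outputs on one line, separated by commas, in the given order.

pareidienido, zenuugadudif, raflodriobawiodee

/pareitienito/: /t/ is a voiceless stop between vowels /i/ and /i/, so it voices to [d]. /t/ is a voiceless stop between vowels /i/ and /o/, so it voices to [d]. → [pareidienido].
/zenuukatutif/: /k/ is a voiceless stop between vowels /u/ and /a/, so it voices to [g]. /t/ is a voiceless stop between vowels /a/ and /u/, so it voices to [d]. /t/ is a voiceless stop between vowels /u/ and /i/, so it voices to [d]. → [zenuugadudif].
/raflodriopawiotee/: /p/ is a voiceless stop between vowels /o/ and /a/, so it voices to [b]. /t/ is a voiceless stop between vowels /o/ and /e/, so it voices to [d]. → [raflodriobawiodee].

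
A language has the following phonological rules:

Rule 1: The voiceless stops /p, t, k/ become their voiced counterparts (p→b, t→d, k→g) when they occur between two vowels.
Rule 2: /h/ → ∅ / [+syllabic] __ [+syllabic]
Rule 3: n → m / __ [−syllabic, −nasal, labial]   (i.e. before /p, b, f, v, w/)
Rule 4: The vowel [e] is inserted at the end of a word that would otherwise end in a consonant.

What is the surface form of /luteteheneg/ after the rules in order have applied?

Rule 1 (intervocalic voicing): /t/ is a voiceless stop between vowels /u/ and /e/, so it voices to [d]. /t/ is a voiceless stop between vowels /e/ and /e/, so it voices to [d]. /luteteheneg/ → ludedeheneg.
Rule 2 (intervocalic h-deletion): /h/ occurs between vowels /e/ and /e/, so it deletes. /ludedeheneg/ → ludedeeneg.
Rule 3 (nasal place assimilation): no segment meets the environment; /ludedeeneg/ is unchanged.
Rule 4 (final e-epenthesis): the form ends in the consonant /g/, so [e] is inserted word-finally. /ludedeeneg/ → ludedeenege.

ludedeenege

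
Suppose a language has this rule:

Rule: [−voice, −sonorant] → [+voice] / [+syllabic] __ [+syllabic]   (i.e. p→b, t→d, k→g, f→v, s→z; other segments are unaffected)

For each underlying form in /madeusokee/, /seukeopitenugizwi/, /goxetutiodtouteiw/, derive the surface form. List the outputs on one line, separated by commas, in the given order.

madeuzogee, seugeobidenugizwi, goxedudiodtoudeiw

/madeusokee/: /s/ is a voiceless obstruent between vowels /u/ and /o/, so it voices to [z]. /k/ is a voiceless obstruent between vowels /o/ and /e/, so it voices to [g]. → [madeuzogee].
/seukeopitenugizwi/: /k/ is a voiceless obstruent between vowels /u/ and /e/, so it voices to [g]. /p/ is a voiceless obstruent between vowels /o/ and /i/, so it voices to [b]. /t/ is a voiceless obstruent between vowels /i/ and /e/, so it voices to [d]. → [seugeobidenugizwi].
/goxetutiodtouteiw/: /t/ is a voiceless obstruent between vowels /e/ and /u/, so it voices to [d]. /t/ is a voiceless obstruent between vowels /u/ and /i/, so it voices to [d]. /t/ is a voiceless obstruent between vowels /u/ and /e/, so it voices to [d]. → [goxedudiodtoudeiw].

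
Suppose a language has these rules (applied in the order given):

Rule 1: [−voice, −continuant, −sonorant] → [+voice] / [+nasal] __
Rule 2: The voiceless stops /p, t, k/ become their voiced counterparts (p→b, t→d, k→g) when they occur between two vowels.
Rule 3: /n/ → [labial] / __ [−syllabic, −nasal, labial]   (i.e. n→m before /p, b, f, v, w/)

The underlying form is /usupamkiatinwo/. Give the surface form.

usubamgiadimwo

Rule 1 (post-nasal voicing): /k/ is a voiceless stop immediately after the nasal /m/, so it voices to [g]. /usupamkiatinwo/ → usupamgiatinwo.
Rule 2 (intervocalic voicing): /p/ is a voiceless stop between vowels /u/ and /a/, so it voices to [b]. /t/ is a voiceless stop between vowels /a/ and /i/, so it voices to [d]. /usupamgiatinwo/ → usubamgiadinwo.
Rule 3 (nasal place assimilation): /n/ precedes the labial consonant /w/, so it assimilates in place to [m]. /usubamgiadinwo/ → usubamgiadimwo.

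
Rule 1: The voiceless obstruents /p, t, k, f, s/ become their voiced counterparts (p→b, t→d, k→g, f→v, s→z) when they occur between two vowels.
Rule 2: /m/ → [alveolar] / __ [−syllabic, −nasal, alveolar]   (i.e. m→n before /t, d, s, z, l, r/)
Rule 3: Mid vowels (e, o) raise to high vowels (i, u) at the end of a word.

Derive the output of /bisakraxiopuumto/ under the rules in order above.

bizakraxiobuuntu

Rule 1 (intervocalic voicing): /s/ is a voiceless obstruent between vowels /i/ and /a/, so it voices to [z]. /p/ is a voiceless obstruent between vowels /o/ and /u/, so it voices to [b]. /bisakraxiopuumto/ → bizakraxiobuumto.
Rule 2 (nasal place assimilation): /m/ precedes the alveolar consonant /t/, so it assimilates in place to [n]. /bizakraxiobuumto/ → bizakraxiobuunto.
Rule 3 (final vowel raising): /o/ is a mid vowel in word-final position, so it raises to [u]. /bizakraxiobuunto/ → bizakraxiobuuntu.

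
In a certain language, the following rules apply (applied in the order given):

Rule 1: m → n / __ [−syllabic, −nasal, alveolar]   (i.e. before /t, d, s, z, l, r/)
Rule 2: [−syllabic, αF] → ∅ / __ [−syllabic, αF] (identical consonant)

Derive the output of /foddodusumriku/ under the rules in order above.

Rule 1 (nasal place assimilation): /m/ precedes the alveolar consonant /r/, so it assimilates in place to [n]. /foddodusumriku/ → foddodusunriku.
Rule 2 (degemination): /dd/ is a geminate; the first /d/ deletes. /foddodusunriku/ → fododusunriku.

fododusunriku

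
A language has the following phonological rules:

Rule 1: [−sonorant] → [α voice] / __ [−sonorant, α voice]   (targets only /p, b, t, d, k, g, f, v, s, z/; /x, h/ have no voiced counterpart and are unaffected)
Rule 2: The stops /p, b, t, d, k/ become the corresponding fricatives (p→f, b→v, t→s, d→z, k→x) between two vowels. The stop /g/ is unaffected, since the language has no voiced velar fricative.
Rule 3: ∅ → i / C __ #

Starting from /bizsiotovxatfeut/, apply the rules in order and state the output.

Rule 1 (regressive voicing assimilation): /z/ precedes the voiceless obstruent /s/, so it devoices to [s] by assimilation. /v/ precedes the voiceless obstruent /x/, so it devoices to [f] by assimilation. /bizsiotovxatfeut/ → bissiotofxatfeut.
Rule 2 (intervocalic spirantization): /t/ is a stop between vowels /o/ and /o/, so it spirantizes to the fricative [s]. /bissiotofxatfeut/ → bissiosofxatfeut.
Rule 3 (final i-epenthesis): the form ends in the consonant /t/, so [i] is inserted word-finally. /bissiosofxatfeut/ → bissiosofxatfeuti.

bissiosofxatfeuti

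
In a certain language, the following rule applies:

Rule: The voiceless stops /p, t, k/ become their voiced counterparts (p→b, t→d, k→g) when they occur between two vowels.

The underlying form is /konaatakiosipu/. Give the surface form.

Scanning /konaatakiosipu/: /k/ at position 1 is not in the conditioning environment; /t/ is a voiceless stop between vowels /a/ and /a/, so it voices to [d]; /k/ is a voiceless stop between vowels /a/ and /i/, so it voices to [g]; /p/ is a voiceless stop between vowels /i/ and /u/, so it voices to [b].
Result: [konaadagiosibu].

konaadagiosibu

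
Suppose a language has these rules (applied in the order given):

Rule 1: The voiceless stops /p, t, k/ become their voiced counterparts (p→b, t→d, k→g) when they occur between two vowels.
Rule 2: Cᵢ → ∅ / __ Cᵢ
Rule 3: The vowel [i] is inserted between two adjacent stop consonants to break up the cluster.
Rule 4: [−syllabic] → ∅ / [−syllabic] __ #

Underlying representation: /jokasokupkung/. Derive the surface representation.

jogasogupikun

Rule 1 (intervocalic voicing): /k/ is a voiceless stop between vowels /o/ and /a/, so it voices to [g]. /k/ is a voiceless stop between vowels /o/ and /u/, so it voices to [g]. /jokasokupkung/ → jogasogupkung.
Rule 2 (degemination): no segment meets the environment; /jogasogupkung/ is unchanged.
Rule 3 (stop-cluster i-epenthesis): /p/ and /k/ form a stop–stop cluster, so [i] is inserted between them. /jogasogupkung/ → jogasogupikung.
Rule 4 (final cluster simplification): /g/ is the second consonant of a word-final cluster /ng/, so it deletes. /jogasogupikung/ → jogasogupikun.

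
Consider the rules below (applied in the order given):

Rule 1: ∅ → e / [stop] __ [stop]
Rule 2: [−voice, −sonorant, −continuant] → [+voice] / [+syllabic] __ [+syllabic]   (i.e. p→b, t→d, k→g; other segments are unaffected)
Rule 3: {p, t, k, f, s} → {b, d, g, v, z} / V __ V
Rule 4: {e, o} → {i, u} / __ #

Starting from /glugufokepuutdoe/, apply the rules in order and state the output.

Rule 1 (stop-cluster e-epenthesis): /t/ and /d/ form a stop–stop cluster, so [e] is inserted between them. /glugufokepuutdoe/ → glugufokepuutedoe.
Rule 2 (intervocalic voicing): /k/ is a voiceless stop between vowels /o/ and /e/, so it voices to [g]. /p/ is a voiceless stop between vowels /e/ and /u/, so it voices to [b]. /t/ is a voiceless stop between vowels /u/ and /e/, so it voices to [d]. /glugufokepuutedoe/ → glugufogebuudedoe.
Rule 3 (intervocalic voicing): /f/ is a voiceless obstruent between vowels /u/ and /o/, so it voices to [v]. /glugufogebuudedoe/ → gluguvogebuudedoe.
Rule 4 (final vowel raising): /e/ is a mid vowel in word-final position, so it raises to [i]. /gluguvogebuudedoe/ → gluguvogebuudedoi.

gluguvogebuudedoi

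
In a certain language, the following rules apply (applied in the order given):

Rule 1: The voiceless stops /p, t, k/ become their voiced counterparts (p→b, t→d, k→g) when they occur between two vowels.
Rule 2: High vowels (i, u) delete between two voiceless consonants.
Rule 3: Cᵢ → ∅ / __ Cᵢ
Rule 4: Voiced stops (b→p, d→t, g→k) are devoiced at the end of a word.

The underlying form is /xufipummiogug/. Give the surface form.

xfibumioguk

Rule 1 (intervocalic voicing): /p/ is a voiceless stop between vowels /i/ and /u/, so it voices to [b]. /xufipummiogug/ → xufibummiogug.
Rule 2 (high vowel syncope): /u/ is a high vowel flanked by voiceless consonants /x/ and /f/, so it deletes. /xufibummiogug/ → xfibummiogug.
Rule 3 (degemination): /mm/ is a geminate; the first /m/ deletes. /xfibummiogug/ → xfibumiogug.
Rule 4 (final devoicing): /g/ is a voiced stop in word-final position, so it devoices to [k]. /xfibumiogug/ → xfibumioguk.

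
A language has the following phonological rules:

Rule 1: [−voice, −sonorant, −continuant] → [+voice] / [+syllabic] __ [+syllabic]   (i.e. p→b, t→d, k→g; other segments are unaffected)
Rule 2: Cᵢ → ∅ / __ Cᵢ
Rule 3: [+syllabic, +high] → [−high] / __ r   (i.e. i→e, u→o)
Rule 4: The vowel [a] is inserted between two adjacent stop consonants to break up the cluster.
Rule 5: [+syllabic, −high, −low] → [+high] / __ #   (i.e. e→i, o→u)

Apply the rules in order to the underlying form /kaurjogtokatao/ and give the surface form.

kaorjogatogadau

Rule 1 (intervocalic voicing): /k/ is a voiceless stop between vowels /o/ and /a/, so it voices to [g]. /t/ is a voiceless stop between vowels /a/ and /a/, so it voices to [d]. /kaurjogtokatao/ → kaurjogtogadao.
Rule 2 (degemination): no segment meets the environment; /kaurjogtogadao/ is unchanged.
Rule 3 (pre-rhotic lowering): /u/ is a high vowel immediately before /r/, so it lowers to [o]. /kaurjogtogadao/ → kaorjogtogadao.
Rule 4 (stop-cluster a-epenthesis): /g/ and /t/ form a stop–stop cluster, so [a] is inserted between them. /kaorjogtogadao/ → kaorjogatogadao.
Rule 5 (final vowel raising): /o/ is a mid vowel in word-final position, so it raises to [u]. /kaorjogatogadao/ → kaorjogatogadau.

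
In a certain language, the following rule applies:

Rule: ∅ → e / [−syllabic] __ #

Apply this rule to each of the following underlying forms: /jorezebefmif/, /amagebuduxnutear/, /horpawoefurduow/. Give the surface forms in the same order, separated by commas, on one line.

jorezebefmife, amagebuduxnuteare, horpawoefurduowe

/jorezebefmif/: the form ends in the consonant /f/, so [e] is inserted word-finally. → [jorezebefmife].
/amagebuduxnutear/: the form ends in the consonant /r/, so [e] is inserted word-finally. → [amagebuduxnuteare].
/horpawoefurduow/: the form ends in the consonant /w/, so [e] is inserted word-finally. → [horpawoefurduowe].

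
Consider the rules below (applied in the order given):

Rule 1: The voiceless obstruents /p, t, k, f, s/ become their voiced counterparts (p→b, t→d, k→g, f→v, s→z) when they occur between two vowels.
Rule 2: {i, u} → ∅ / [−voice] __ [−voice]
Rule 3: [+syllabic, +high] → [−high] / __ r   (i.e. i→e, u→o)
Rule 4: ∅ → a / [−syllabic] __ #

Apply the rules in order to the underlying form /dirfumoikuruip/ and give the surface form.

derfumoigoruipa

Rule 1 (intervocalic voicing): /k/ is a voiceless obstruent between vowels /i/ and /u/, so it voices to [g]. /dirfumoikuruip/ → dirfumoiguruip.
Rule 2 (high vowel syncope): no segment meets the environment; /dirfumoiguruip/ is unchanged.
Rule 3 (pre-rhotic lowering): /i/ is a high vowel immediately before /r/, so it lowers to [e]. /u/ is a high vowel immediately before /r/, so it lowers to [o]. /dirfumoiguruip/ → derfumoigoruip.
Rule 4 (final a-epenthesis): the form ends in the consonant /p/, so [a] is inserted word-finally. /derfumoigoruip/ → derfumoigoruipa.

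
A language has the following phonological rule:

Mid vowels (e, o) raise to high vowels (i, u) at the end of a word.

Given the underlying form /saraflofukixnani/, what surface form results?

saraflofukixnani

No segment of /saraflofukixnani/ meets the structural description of the rule, so the form surfaces unchanged.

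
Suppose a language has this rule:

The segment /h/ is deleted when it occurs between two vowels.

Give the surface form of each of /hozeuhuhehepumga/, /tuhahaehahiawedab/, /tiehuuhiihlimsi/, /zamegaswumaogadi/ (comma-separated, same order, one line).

/hozeuhuhehepumga/: /h/ occurs between vowels /u/ and /u/, so it deletes. /h/ occurs between vowels /u/ and /e/, so it deletes. /h/ occurs between vowels /e/ and /e/, so it deletes. → [hozeuueepumga].
/tuhahaehahiawedab/: /h/ occurs between vowels /u/ and /a/, so it deletes. /h/ occurs between vowels /a/ and /a/, so it deletes. /h/ occurs between vowels /e/ and /a/, so it deletes. /h/ occurs between vowels /a/ and /i/, so it deletes. → [tuaaeaiawedab].
/tiehuuhiihlimsi/: /h/ occurs between vowels /e/ and /u/, so it deletes. /h/ occurs between vowels /u/ and /i/, so it deletes. → [tieuuiihlimsi].
/zamegaswumaogadi/: the rule's environment is not met; surfaces unchanged as [zamegaswumaogadi].

hozeuueepumga, tuaaeaiawedab, tieuuiihlimsi, zamegaswumaogadi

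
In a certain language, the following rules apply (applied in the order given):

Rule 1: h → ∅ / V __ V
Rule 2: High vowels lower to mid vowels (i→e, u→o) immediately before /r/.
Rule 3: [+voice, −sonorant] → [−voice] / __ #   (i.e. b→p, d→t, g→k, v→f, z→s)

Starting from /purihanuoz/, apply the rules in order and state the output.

porianuos

Rule 1 (intervocalic h-deletion): /h/ occurs between vowels /i/ and /a/, so it deletes. /purihanuoz/ → purianuoz.
Rule 2 (pre-rhotic lowering): /u/ is a high vowel immediately before /r/, so it lowers to [o]. /purianuoz/ → porianuoz.
Rule 3 (final devoicing): /z/ is a voiced obstruent in word-final position, so it devoices to [s]. /porianuoz/ → porianuos.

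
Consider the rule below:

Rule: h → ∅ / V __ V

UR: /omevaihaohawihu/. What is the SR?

/h/ occurs between vowels /i/ and /a/, so it deletes.
/h/ occurs between vowels /o/ and /a/, so it deletes.
/h/ occurs between vowels /i/ and /u/, so it deletes.
Surface form: [omevaiaoawiu].

omevaiaoawiu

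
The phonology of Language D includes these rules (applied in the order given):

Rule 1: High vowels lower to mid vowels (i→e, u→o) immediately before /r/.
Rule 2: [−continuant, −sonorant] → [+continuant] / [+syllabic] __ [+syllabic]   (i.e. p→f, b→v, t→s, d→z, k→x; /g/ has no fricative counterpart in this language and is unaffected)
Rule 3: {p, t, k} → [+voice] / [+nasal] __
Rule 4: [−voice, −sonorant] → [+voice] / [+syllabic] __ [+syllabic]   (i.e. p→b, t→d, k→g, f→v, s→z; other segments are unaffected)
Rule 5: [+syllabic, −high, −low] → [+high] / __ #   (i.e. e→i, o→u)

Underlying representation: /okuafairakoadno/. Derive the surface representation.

oxuavaeraxoadnu

Rule 1 (pre-rhotic lowering): /i/ is a high vowel immediately before /r/, so it lowers to [e]. /okuafairakoadno/ → okuafaerakoadno.
Rule 2 (intervocalic spirantization): /k/ is a stop between vowels /o/ and /u/, so it spirantizes to the fricative [x]. /k/ is a stop between vowels /a/ and /o/, so it spirantizes to the fricative [x]. /okuafaerakoadno/ → oxuafaeraxoadno.
Rule 3 (post-nasal voicing): no segment meets the environment; /oxuafaeraxoadno/ is unchanged.
Rule 4 (intervocalic voicing): /f/ is a voiceless obstruent between vowels /a/ and /a/, so it voices to [v]. /oxuafaeraxoadno/ → oxuavaeraxoadno.
Rule 5 (final vowel raising): /o/ is a mid vowel in word-final position, so it raises to [u]. /oxuavaeraxoadno/ → oxuavaeraxoadnu.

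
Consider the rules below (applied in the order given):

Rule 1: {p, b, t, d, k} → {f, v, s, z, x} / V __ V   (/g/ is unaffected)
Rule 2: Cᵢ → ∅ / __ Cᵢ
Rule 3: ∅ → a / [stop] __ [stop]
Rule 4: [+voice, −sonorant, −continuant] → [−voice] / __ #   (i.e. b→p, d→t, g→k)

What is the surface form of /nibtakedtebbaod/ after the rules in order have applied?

nibataxedatebaot

Rule 1 (intervocalic spirantization): /k/ is a stop between vowels /a/ and /e/, so it spirantizes to the fricative [x]. /nibtakedtebbaod/ → nibtaxedtebbaod.
Rule 2 (degemination): /bb/ is a geminate; the first /b/ deletes. /nibtaxedtebbaod/ → nibtaxedtebaod.
Rule 3 (stop-cluster a-epenthesis): /b/ and /t/ form a stop–stop cluster, so [a] is inserted between them. /d/ and /t/ form a stop–stop cluster, so [a] is inserted between them. /nibtaxedtebaod/ → nibataxedatebaod.
Rule 4 (final devoicing): /d/ is a voiced stop in word-final position, so it devoices to [t]. /nibataxedatebaod/ → nibataxedatebaot.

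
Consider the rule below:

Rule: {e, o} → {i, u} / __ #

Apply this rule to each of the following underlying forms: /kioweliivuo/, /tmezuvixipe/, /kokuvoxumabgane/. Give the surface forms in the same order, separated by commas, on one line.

kioweliivuu, tmezuvixipi, kokuvoxumabgani

/kioweliivuo/: /o/ is a mid vowel in word-final position, so it raises to [u]. → [kioweliivuu].
/tmezuvixipe/: /e/ is a mid vowel in word-final position, so it raises to [i]. → [tmezuvixipi].
/kokuvoxumabgane/: /e/ is a mid vowel in word-final position, so it raises to [i]. → [kokuvoxumabgani].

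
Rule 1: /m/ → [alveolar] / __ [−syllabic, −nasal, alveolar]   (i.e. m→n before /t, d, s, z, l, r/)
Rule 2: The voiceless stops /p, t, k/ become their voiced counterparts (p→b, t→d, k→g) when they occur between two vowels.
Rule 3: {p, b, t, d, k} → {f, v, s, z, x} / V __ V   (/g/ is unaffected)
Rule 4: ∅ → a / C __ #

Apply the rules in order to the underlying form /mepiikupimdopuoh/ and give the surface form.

meviiguvindovuoha

Rule 1 (nasal place assimilation): /m/ precedes the alveolar consonant /d/, so it assimilates in place to [n]. /mepiikupimdopuoh/ → mepiikupindopuoh.
Rule 2 (intervocalic voicing): /p/ is a voiceless stop between vowels /e/ and /i/, so it voices to [b]. /k/ is a voiceless stop between vowels /i/ and /u/, so it voices to [g]. /p/ is a voiceless stop between vowels /u/ and /i/, so it voices to [b]. /p/ is a voiceless stop between vowels /o/ and /u/, so it voices to [b]. /mepiikupindopuoh/ → mebiigubindobuoh.
Rule 3 (intervocalic spirantization): /b/ is a stop between vowels /e/ and /i/, so it spirantizes to the fricative [v]. /b/ is a stop between vowels /u/ and /i/, so it spirantizes to the fricative [v]. /b/ is a stop between vowels /o/ and /u/, so it spirantizes to the fricative [v]. /mebiigubindobuoh/ → meviiguvindovuoh.
Rule 4 (final a-epenthesis): the form ends in the consonant /h/, so [a] is inserted word-finally. /meviiguvindovuoh/ → meviiguvindovuoha.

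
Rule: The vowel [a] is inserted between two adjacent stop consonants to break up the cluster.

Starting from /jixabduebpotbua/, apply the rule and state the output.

/b/ and /d/ form a stop–stop cluster, so [a] is inserted between them.
/b/ and /p/ form a stop–stop cluster, so [a] is inserted between them.
/t/ and /b/ form a stop–stop cluster, so [a] is inserted between them.
Surface form: [jixabaduebapotabua].

jixabaduebapotabua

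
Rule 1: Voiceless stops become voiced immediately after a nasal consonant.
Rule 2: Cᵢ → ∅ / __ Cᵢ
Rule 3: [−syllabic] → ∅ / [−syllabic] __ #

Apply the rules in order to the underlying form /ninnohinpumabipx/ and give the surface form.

Rule 1 (post-nasal voicing): /p/ is a voiceless stop immediately after the nasal /n/, so it voices to [b]. /ninnohinpumabipx/ → ninnohinbumabipx.
Rule 2 (degemination): /nn/ is a geminate; the first /n/ deletes. /ninnohinbumabipx/ → ninohinbumabipx.
Rule 3 (final cluster simplification): /x/ is the second consonant of a word-final cluster /px/, so it deletes. /ninohinbumabipx/ → ninohinbumabip.

ninohinbumabip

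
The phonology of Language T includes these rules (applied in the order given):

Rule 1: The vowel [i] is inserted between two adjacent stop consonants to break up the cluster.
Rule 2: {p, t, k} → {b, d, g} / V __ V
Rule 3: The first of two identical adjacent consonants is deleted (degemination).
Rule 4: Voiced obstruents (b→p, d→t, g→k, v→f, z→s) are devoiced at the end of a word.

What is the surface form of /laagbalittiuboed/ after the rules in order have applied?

laagibalididiuboet

Rule 1 (stop-cluster i-epenthesis): /g/ and /b/ form a stop–stop cluster, so [i] is inserted between them. /t/ and /t/ form a stop–stop cluster, so [i] is inserted between them. /laagbalittiuboed/ → laagibalititiuboed.
Rule 2 (intervocalic voicing): /t/ is a voiceless stop between vowels /i/ and /i/, so it voices to [d]. /t/ is a voiceless stop between vowels /i/ and /i/, so it voices to [d]. /laagibalititiuboed/ → laagibalididiuboed.
Rule 3 (degemination): no segment meets the environment; /laagibalididiuboed/ is unchanged.
Rule 4 (final devoicing): /d/ is a voiced obstruent in word-final position, so it devoices to [t]. /laagibalididiuboed/ → laagibalididiuboet.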